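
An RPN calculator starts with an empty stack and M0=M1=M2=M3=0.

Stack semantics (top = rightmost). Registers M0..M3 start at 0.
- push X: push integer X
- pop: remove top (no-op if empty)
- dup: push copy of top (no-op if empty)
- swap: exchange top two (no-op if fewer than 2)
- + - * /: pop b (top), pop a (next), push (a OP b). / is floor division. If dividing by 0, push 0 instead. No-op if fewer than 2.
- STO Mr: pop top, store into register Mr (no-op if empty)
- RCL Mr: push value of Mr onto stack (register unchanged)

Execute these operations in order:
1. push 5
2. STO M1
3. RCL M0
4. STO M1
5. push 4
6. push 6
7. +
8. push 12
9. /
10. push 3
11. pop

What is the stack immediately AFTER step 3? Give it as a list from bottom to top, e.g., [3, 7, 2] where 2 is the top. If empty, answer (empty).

After op 1 (push 5): stack=[5] mem=[0,0,0,0]
After op 2 (STO M1): stack=[empty] mem=[0,5,0,0]
After op 3 (RCL M0): stack=[0] mem=[0,5,0,0]

[0]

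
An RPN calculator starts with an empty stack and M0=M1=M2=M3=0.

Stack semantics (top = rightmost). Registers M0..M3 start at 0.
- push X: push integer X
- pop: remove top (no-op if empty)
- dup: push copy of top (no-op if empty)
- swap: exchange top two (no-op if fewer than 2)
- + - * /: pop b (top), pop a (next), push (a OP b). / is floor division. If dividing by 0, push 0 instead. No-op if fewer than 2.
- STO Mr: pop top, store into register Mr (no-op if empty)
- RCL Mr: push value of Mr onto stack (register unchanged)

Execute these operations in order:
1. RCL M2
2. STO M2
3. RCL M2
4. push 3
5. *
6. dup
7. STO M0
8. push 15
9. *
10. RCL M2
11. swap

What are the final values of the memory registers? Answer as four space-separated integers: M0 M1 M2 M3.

Answer: 0 0 0 0

Derivation:
After op 1 (RCL M2): stack=[0] mem=[0,0,0,0]
After op 2 (STO M2): stack=[empty] mem=[0,0,0,0]
After op 3 (RCL M2): stack=[0] mem=[0,0,0,0]
After op 4 (push 3): stack=[0,3] mem=[0,0,0,0]
After op 5 (*): stack=[0] mem=[0,0,0,0]
After op 6 (dup): stack=[0,0] mem=[0,0,0,0]
After op 7 (STO M0): stack=[0] mem=[0,0,0,0]
After op 8 (push 15): stack=[0,15] mem=[0,0,0,0]
After op 9 (*): stack=[0] mem=[0,0,0,0]
After op 10 (RCL M2): stack=[0,0] mem=[0,0,0,0]
After op 11 (swap): stack=[0,0] mem=[0,0,0,0]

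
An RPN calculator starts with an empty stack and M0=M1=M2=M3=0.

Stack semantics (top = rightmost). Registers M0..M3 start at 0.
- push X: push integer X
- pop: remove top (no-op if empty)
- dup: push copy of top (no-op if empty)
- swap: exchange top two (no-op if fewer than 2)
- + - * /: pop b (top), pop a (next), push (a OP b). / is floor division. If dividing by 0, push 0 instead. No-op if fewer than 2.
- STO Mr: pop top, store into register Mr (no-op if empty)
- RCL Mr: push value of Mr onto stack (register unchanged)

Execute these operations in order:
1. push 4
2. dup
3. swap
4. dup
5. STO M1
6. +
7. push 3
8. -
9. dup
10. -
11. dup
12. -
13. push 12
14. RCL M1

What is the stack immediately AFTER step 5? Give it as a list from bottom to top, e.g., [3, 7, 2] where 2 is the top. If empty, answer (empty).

After op 1 (push 4): stack=[4] mem=[0,0,0,0]
After op 2 (dup): stack=[4,4] mem=[0,0,0,0]
After op 3 (swap): stack=[4,4] mem=[0,0,0,0]
After op 4 (dup): stack=[4,4,4] mem=[0,0,0,0]
After op 5 (STO M1): stack=[4,4] mem=[0,4,0,0]

[4, 4]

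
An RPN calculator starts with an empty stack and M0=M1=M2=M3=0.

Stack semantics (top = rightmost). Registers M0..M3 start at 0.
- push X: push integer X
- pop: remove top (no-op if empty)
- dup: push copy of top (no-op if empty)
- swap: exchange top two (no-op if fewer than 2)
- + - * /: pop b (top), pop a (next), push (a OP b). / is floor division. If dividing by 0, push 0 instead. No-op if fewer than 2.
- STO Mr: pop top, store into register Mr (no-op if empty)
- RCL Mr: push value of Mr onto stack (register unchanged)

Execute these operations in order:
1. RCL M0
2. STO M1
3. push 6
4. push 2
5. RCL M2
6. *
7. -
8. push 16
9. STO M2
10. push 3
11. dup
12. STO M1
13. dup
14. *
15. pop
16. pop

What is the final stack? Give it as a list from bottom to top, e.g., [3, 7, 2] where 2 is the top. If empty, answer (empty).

After op 1 (RCL M0): stack=[0] mem=[0,0,0,0]
After op 2 (STO M1): stack=[empty] mem=[0,0,0,0]
After op 3 (push 6): stack=[6] mem=[0,0,0,0]
After op 4 (push 2): stack=[6,2] mem=[0,0,0,0]
After op 5 (RCL M2): stack=[6,2,0] mem=[0,0,0,0]
After op 6 (*): stack=[6,0] mem=[0,0,0,0]
After op 7 (-): stack=[6] mem=[0,0,0,0]
After op 8 (push 16): stack=[6,16] mem=[0,0,0,0]
After op 9 (STO M2): stack=[6] mem=[0,0,16,0]
After op 10 (push 3): stack=[6,3] mem=[0,0,16,0]
After op 11 (dup): stack=[6,3,3] mem=[0,0,16,0]
After op 12 (STO M1): stack=[6,3] mem=[0,3,16,0]
After op 13 (dup): stack=[6,3,3] mem=[0,3,16,0]
After op 14 (*): stack=[6,9] mem=[0,3,16,0]
After op 15 (pop): stack=[6] mem=[0,3,16,0]
After op 16 (pop): stack=[empty] mem=[0,3,16,0]

Answer: (empty)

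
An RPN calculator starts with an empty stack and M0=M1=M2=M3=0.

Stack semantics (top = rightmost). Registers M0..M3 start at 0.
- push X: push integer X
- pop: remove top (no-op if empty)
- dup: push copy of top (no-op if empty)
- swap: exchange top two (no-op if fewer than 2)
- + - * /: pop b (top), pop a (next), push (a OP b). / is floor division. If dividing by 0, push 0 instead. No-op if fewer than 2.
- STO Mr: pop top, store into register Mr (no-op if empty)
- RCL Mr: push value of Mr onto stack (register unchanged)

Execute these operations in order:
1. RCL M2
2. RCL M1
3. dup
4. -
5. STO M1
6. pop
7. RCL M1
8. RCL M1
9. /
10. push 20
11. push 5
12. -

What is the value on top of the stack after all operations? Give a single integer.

After op 1 (RCL M2): stack=[0] mem=[0,0,0,0]
After op 2 (RCL M1): stack=[0,0] mem=[0,0,0,0]
After op 3 (dup): stack=[0,0,0] mem=[0,0,0,0]
After op 4 (-): stack=[0,0] mem=[0,0,0,0]
After op 5 (STO M1): stack=[0] mem=[0,0,0,0]
After op 6 (pop): stack=[empty] mem=[0,0,0,0]
After op 7 (RCL M1): stack=[0] mem=[0,0,0,0]
After op 8 (RCL M1): stack=[0,0] mem=[0,0,0,0]
After op 9 (/): stack=[0] mem=[0,0,0,0]
After op 10 (push 20): stack=[0,20] mem=[0,0,0,0]
After op 11 (push 5): stack=[0,20,5] mem=[0,0,0,0]
After op 12 (-): stack=[0,15] mem=[0,0,0,0]

Answer: 15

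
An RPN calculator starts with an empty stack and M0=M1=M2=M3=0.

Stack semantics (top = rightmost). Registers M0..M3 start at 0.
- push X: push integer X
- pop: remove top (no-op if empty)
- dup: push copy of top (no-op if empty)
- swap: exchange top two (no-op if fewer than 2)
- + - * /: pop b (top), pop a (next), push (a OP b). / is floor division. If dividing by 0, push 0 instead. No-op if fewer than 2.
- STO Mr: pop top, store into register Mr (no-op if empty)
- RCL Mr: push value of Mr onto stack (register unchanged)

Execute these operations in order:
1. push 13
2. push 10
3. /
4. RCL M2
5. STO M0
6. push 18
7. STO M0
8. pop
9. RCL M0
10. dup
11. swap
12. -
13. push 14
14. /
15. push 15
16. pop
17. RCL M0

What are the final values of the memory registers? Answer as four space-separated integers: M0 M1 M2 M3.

After op 1 (push 13): stack=[13] mem=[0,0,0,0]
After op 2 (push 10): stack=[13,10] mem=[0,0,0,0]
After op 3 (/): stack=[1] mem=[0,0,0,0]
After op 4 (RCL M2): stack=[1,0] mem=[0,0,0,0]
After op 5 (STO M0): stack=[1] mem=[0,0,0,0]
After op 6 (push 18): stack=[1,18] mem=[0,0,0,0]
After op 7 (STO M0): stack=[1] mem=[18,0,0,0]
After op 8 (pop): stack=[empty] mem=[18,0,0,0]
After op 9 (RCL M0): stack=[18] mem=[18,0,0,0]
After op 10 (dup): stack=[18,18] mem=[18,0,0,0]
After op 11 (swap): stack=[18,18] mem=[18,0,0,0]
After op 12 (-): stack=[0] mem=[18,0,0,0]
After op 13 (push 14): stack=[0,14] mem=[18,0,0,0]
After op 14 (/): stack=[0] mem=[18,0,0,0]
After op 15 (push 15): stack=[0,15] mem=[18,0,0,0]
After op 16 (pop): stack=[0] mem=[18,0,0,0]
After op 17 (RCL M0): stack=[0,18] mem=[18,0,0,0]

Answer: 18 0 0 0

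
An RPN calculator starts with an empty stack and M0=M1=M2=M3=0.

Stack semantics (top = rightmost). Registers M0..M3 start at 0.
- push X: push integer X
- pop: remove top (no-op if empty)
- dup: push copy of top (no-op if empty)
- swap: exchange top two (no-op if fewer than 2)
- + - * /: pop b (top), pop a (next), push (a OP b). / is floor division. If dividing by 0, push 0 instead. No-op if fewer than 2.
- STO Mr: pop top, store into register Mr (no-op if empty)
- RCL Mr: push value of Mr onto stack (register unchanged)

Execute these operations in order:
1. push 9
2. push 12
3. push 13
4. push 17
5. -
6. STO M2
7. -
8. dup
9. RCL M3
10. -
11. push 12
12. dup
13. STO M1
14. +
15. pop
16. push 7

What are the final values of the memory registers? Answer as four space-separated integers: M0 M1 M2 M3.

After op 1 (push 9): stack=[9] mem=[0,0,0,0]
After op 2 (push 12): stack=[9,12] mem=[0,0,0,0]
After op 3 (push 13): stack=[9,12,13] mem=[0,0,0,0]
After op 4 (push 17): stack=[9,12,13,17] mem=[0,0,0,0]
After op 5 (-): stack=[9,12,-4] mem=[0,0,0,0]
After op 6 (STO M2): stack=[9,12] mem=[0,0,-4,0]
After op 7 (-): stack=[-3] mem=[0,0,-4,0]
After op 8 (dup): stack=[-3,-3] mem=[0,0,-4,0]
After op 9 (RCL M3): stack=[-3,-3,0] mem=[0,0,-4,0]
After op 10 (-): stack=[-3,-3] mem=[0,0,-4,0]
After op 11 (push 12): stack=[-3,-3,12] mem=[0,0,-4,0]
After op 12 (dup): stack=[-3,-3,12,12] mem=[0,0,-4,0]
After op 13 (STO M1): stack=[-3,-3,12] mem=[0,12,-4,0]
After op 14 (+): stack=[-3,9] mem=[0,12,-4,0]
After op 15 (pop): stack=[-3] mem=[0,12,-4,0]
After op 16 (push 7): stack=[-3,7] mem=[0,12,-4,0]

Answer: 0 12 -4 0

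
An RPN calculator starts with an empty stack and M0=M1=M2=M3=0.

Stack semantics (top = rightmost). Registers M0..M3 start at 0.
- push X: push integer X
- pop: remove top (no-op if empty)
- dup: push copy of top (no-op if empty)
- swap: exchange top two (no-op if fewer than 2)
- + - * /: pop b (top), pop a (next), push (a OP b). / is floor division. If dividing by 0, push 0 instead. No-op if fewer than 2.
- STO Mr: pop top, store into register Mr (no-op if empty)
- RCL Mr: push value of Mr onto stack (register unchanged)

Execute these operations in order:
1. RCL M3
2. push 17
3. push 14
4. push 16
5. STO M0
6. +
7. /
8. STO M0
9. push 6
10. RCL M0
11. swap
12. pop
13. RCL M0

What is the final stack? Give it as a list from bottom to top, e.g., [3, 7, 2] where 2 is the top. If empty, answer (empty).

Answer: [0, 0]

Derivation:
After op 1 (RCL M3): stack=[0] mem=[0,0,0,0]
After op 2 (push 17): stack=[0,17] mem=[0,0,0,0]
After op 3 (push 14): stack=[0,17,14] mem=[0,0,0,0]
After op 4 (push 16): stack=[0,17,14,16] mem=[0,0,0,0]
After op 5 (STO M0): stack=[0,17,14] mem=[16,0,0,0]
After op 6 (+): stack=[0,31] mem=[16,0,0,0]
After op 7 (/): stack=[0] mem=[16,0,0,0]
After op 8 (STO M0): stack=[empty] mem=[0,0,0,0]
After op 9 (push 6): stack=[6] mem=[0,0,0,0]
After op 10 (RCL M0): stack=[6,0] mem=[0,0,0,0]
After op 11 (swap): stack=[0,6] mem=[0,0,0,0]
After op 12 (pop): stack=[0] mem=[0,0,0,0]
After op 13 (RCL M0): stack=[0,0] mem=[0,0,0,0]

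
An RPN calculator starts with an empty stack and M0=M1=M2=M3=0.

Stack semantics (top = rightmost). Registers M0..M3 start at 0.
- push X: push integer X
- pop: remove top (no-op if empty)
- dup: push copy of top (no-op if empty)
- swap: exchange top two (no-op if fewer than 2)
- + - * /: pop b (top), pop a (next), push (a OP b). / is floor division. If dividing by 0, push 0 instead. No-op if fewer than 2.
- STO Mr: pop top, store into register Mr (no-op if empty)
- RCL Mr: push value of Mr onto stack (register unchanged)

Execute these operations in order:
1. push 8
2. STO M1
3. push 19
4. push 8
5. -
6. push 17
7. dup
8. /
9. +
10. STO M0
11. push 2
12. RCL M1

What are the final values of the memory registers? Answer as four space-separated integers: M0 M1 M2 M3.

Answer: 12 8 0 0

Derivation:
After op 1 (push 8): stack=[8] mem=[0,0,0,0]
After op 2 (STO M1): stack=[empty] mem=[0,8,0,0]
After op 3 (push 19): stack=[19] mem=[0,8,0,0]
After op 4 (push 8): stack=[19,8] mem=[0,8,0,0]
After op 5 (-): stack=[11] mem=[0,8,0,0]
After op 6 (push 17): stack=[11,17] mem=[0,8,0,0]
After op 7 (dup): stack=[11,17,17] mem=[0,8,0,0]
After op 8 (/): stack=[11,1] mem=[0,8,0,0]
After op 9 (+): stack=[12] mem=[0,8,0,0]
After op 10 (STO M0): stack=[empty] mem=[12,8,0,0]
After op 11 (push 2): stack=[2] mem=[12,8,0,0]
After op 12 (RCL M1): stack=[2,8] mem=[12,8,0,0]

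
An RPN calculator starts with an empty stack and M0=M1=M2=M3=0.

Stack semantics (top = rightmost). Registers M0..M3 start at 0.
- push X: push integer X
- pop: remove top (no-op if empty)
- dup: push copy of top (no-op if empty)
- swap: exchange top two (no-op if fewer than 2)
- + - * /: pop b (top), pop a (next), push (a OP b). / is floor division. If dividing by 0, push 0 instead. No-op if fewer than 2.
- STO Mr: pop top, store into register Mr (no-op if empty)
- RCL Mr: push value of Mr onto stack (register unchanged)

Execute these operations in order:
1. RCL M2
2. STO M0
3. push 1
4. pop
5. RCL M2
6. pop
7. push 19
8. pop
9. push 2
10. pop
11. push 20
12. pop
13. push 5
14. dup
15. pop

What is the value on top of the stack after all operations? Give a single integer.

After op 1 (RCL M2): stack=[0] mem=[0,0,0,0]
After op 2 (STO M0): stack=[empty] mem=[0,0,0,0]
After op 3 (push 1): stack=[1] mem=[0,0,0,0]
After op 4 (pop): stack=[empty] mem=[0,0,0,0]
After op 5 (RCL M2): stack=[0] mem=[0,0,0,0]
After op 6 (pop): stack=[empty] mem=[0,0,0,0]
After op 7 (push 19): stack=[19] mem=[0,0,0,0]
After op 8 (pop): stack=[empty] mem=[0,0,0,0]
After op 9 (push 2): stack=[2] mem=[0,0,0,0]
After op 10 (pop): stack=[empty] mem=[0,0,0,0]
After op 11 (push 20): stack=[20] mem=[0,0,0,0]
After op 12 (pop): stack=[empty] mem=[0,0,0,0]
After op 13 (push 5): stack=[5] mem=[0,0,0,0]
After op 14 (dup): stack=[5,5] mem=[0,0,0,0]
After op 15 (pop): stack=[5] mem=[0,0,0,0]

Answer: 5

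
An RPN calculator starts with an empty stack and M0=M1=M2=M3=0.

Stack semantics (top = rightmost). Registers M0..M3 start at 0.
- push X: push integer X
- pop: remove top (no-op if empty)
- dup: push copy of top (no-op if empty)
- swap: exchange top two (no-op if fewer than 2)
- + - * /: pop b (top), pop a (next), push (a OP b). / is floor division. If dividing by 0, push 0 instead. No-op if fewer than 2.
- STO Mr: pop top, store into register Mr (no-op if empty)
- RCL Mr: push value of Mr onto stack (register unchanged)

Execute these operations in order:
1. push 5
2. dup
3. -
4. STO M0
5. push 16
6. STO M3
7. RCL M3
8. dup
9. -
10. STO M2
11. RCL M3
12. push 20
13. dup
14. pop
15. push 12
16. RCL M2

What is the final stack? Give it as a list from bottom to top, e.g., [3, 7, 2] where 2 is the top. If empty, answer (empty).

Answer: [16, 20, 12, 0]

Derivation:
After op 1 (push 5): stack=[5] mem=[0,0,0,0]
After op 2 (dup): stack=[5,5] mem=[0,0,0,0]
After op 3 (-): stack=[0] mem=[0,0,0,0]
After op 4 (STO M0): stack=[empty] mem=[0,0,0,0]
After op 5 (push 16): stack=[16] mem=[0,0,0,0]
After op 6 (STO M3): stack=[empty] mem=[0,0,0,16]
After op 7 (RCL M3): stack=[16] mem=[0,0,0,16]
After op 8 (dup): stack=[16,16] mem=[0,0,0,16]
After op 9 (-): stack=[0] mem=[0,0,0,16]
After op 10 (STO M2): stack=[empty] mem=[0,0,0,16]
After op 11 (RCL M3): stack=[16] mem=[0,0,0,16]
After op 12 (push 20): stack=[16,20] mem=[0,0,0,16]
After op 13 (dup): stack=[16,20,20] mem=[0,0,0,16]
After op 14 (pop): stack=[16,20] mem=[0,0,0,16]
After op 15 (push 12): stack=[16,20,12] mem=[0,0,0,16]
After op 16 (RCL M2): stack=[16,20,12,0] mem=[0,0,0,16]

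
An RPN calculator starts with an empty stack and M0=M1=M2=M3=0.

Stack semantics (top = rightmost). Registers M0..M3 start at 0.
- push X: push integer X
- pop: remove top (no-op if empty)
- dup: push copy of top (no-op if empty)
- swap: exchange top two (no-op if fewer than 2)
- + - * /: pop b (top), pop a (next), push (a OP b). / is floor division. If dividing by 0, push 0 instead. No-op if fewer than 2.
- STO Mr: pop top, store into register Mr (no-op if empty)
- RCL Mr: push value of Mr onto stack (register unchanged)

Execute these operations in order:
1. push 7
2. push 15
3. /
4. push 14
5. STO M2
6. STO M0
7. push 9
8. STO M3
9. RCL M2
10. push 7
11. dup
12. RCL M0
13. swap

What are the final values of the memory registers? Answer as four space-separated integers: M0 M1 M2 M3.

After op 1 (push 7): stack=[7] mem=[0,0,0,0]
After op 2 (push 15): stack=[7,15] mem=[0,0,0,0]
After op 3 (/): stack=[0] mem=[0,0,0,0]
After op 4 (push 14): stack=[0,14] mem=[0,0,0,0]
After op 5 (STO M2): stack=[0] mem=[0,0,14,0]
After op 6 (STO M0): stack=[empty] mem=[0,0,14,0]
After op 7 (push 9): stack=[9] mem=[0,0,14,0]
After op 8 (STO M3): stack=[empty] mem=[0,0,14,9]
After op 9 (RCL M2): stack=[14] mem=[0,0,14,9]
After op 10 (push 7): stack=[14,7] mem=[0,0,14,9]
After op 11 (dup): stack=[14,7,7] mem=[0,0,14,9]
After op 12 (RCL M0): stack=[14,7,7,0] mem=[0,0,14,9]
After op 13 (swap): stack=[14,7,0,7] mem=[0,0,14,9]

Answer: 0 0 14 9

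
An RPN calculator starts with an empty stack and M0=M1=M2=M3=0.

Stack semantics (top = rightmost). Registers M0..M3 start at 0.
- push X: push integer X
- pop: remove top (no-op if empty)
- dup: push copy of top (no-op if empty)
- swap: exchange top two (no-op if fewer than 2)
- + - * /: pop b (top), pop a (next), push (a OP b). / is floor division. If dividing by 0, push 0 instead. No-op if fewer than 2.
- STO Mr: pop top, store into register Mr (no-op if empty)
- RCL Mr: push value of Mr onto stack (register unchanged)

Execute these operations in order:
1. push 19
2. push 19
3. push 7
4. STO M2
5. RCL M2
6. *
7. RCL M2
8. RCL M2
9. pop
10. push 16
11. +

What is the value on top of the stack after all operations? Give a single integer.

After op 1 (push 19): stack=[19] mem=[0,0,0,0]
After op 2 (push 19): stack=[19,19] mem=[0,0,0,0]
After op 3 (push 7): stack=[19,19,7] mem=[0,0,0,0]
After op 4 (STO M2): stack=[19,19] mem=[0,0,7,0]
After op 5 (RCL M2): stack=[19,19,7] mem=[0,0,7,0]
After op 6 (*): stack=[19,133] mem=[0,0,7,0]
After op 7 (RCL M2): stack=[19,133,7] mem=[0,0,7,0]
After op 8 (RCL M2): stack=[19,133,7,7] mem=[0,0,7,0]
After op 9 (pop): stack=[19,133,7] mem=[0,0,7,0]
After op 10 (push 16): stack=[19,133,7,16] mem=[0,0,7,0]
After op 11 (+): stack=[19,133,23] mem=[0,0,7,0]

Answer: 23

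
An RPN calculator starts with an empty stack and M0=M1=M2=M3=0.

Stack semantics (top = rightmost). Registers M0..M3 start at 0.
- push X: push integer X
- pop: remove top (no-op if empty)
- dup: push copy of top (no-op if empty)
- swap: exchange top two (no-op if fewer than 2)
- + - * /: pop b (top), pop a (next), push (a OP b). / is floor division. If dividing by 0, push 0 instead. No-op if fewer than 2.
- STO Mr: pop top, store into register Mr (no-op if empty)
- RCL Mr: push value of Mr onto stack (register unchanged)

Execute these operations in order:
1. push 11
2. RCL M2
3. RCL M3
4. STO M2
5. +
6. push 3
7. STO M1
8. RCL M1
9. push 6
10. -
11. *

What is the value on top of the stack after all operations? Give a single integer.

Answer: -33

Derivation:
After op 1 (push 11): stack=[11] mem=[0,0,0,0]
After op 2 (RCL M2): stack=[11,0] mem=[0,0,0,0]
After op 3 (RCL M3): stack=[11,0,0] mem=[0,0,0,0]
After op 4 (STO M2): stack=[11,0] mem=[0,0,0,0]
After op 5 (+): stack=[11] mem=[0,0,0,0]
After op 6 (push 3): stack=[11,3] mem=[0,0,0,0]
After op 7 (STO M1): stack=[11] mem=[0,3,0,0]
After op 8 (RCL M1): stack=[11,3] mem=[0,3,0,0]
After op 9 (push 6): stack=[11,3,6] mem=[0,3,0,0]
After op 10 (-): stack=[11,-3] mem=[0,3,0,0]
After op 11 (*): stack=[-33] mem=[0,3,0,0]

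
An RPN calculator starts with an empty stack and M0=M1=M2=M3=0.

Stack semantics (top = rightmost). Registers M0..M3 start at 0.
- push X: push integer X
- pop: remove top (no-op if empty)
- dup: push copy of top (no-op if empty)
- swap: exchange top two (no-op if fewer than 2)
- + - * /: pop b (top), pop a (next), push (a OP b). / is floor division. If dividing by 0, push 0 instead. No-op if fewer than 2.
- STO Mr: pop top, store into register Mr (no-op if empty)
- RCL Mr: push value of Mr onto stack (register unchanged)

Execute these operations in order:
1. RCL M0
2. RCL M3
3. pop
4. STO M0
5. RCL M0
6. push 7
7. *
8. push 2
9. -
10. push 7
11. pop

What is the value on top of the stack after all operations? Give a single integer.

Answer: -2

Derivation:
After op 1 (RCL M0): stack=[0] mem=[0,0,0,0]
After op 2 (RCL M3): stack=[0,0] mem=[0,0,0,0]
After op 3 (pop): stack=[0] mem=[0,0,0,0]
After op 4 (STO M0): stack=[empty] mem=[0,0,0,0]
After op 5 (RCL M0): stack=[0] mem=[0,0,0,0]
After op 6 (push 7): stack=[0,7] mem=[0,0,0,0]
After op 7 (*): stack=[0] mem=[0,0,0,0]
After op 8 (push 2): stack=[0,2] mem=[0,0,0,0]
After op 9 (-): stack=[-2] mem=[0,0,0,0]
After op 10 (push 7): stack=[-2,7] mem=[0,0,0,0]
After op 11 (pop): stack=[-2] mem=[0,0,0,0]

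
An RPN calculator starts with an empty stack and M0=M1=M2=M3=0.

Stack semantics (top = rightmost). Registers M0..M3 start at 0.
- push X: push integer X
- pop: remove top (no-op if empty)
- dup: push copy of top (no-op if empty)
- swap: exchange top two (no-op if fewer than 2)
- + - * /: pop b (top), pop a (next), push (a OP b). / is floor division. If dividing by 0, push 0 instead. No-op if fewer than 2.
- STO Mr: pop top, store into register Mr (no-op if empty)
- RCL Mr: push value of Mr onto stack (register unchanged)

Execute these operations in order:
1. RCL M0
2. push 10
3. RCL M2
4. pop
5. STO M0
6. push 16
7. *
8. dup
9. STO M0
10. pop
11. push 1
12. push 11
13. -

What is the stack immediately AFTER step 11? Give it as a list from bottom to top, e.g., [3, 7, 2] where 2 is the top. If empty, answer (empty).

After op 1 (RCL M0): stack=[0] mem=[0,0,0,0]
After op 2 (push 10): stack=[0,10] mem=[0,0,0,0]
After op 3 (RCL M2): stack=[0,10,0] mem=[0,0,0,0]
After op 4 (pop): stack=[0,10] mem=[0,0,0,0]
After op 5 (STO M0): stack=[0] mem=[10,0,0,0]
After op 6 (push 16): stack=[0,16] mem=[10,0,0,0]
After op 7 (*): stack=[0] mem=[10,0,0,0]
After op 8 (dup): stack=[0,0] mem=[10,0,0,0]
After op 9 (STO M0): stack=[0] mem=[0,0,0,0]
After op 10 (pop): stack=[empty] mem=[0,0,0,0]
After op 11 (push 1): stack=[1] mem=[0,0,0,0]

[1]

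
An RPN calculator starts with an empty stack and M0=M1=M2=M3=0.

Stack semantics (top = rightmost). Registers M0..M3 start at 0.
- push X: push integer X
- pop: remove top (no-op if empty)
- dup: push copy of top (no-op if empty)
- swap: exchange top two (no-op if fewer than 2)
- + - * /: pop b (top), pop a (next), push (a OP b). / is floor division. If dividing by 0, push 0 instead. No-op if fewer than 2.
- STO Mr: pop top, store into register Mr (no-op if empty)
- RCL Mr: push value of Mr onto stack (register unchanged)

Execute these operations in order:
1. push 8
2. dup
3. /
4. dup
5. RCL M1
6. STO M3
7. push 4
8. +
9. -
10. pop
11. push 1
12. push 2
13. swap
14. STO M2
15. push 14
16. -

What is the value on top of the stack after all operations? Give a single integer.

After op 1 (push 8): stack=[8] mem=[0,0,0,0]
After op 2 (dup): stack=[8,8] mem=[0,0,0,0]
After op 3 (/): stack=[1] mem=[0,0,0,0]
After op 4 (dup): stack=[1,1] mem=[0,0,0,0]
After op 5 (RCL M1): stack=[1,1,0] mem=[0,0,0,0]
After op 6 (STO M3): stack=[1,1] mem=[0,0,0,0]
After op 7 (push 4): stack=[1,1,4] mem=[0,0,0,0]
After op 8 (+): stack=[1,5] mem=[0,0,0,0]
After op 9 (-): stack=[-4] mem=[0,0,0,0]
After op 10 (pop): stack=[empty] mem=[0,0,0,0]
After op 11 (push 1): stack=[1] mem=[0,0,0,0]
After op 12 (push 2): stack=[1,2] mem=[0,0,0,0]
After op 13 (swap): stack=[2,1] mem=[0,0,0,0]
After op 14 (STO M2): stack=[2] mem=[0,0,1,0]
After op 15 (push 14): stack=[2,14] mem=[0,0,1,0]
After op 16 (-): stack=[-12] mem=[0,0,1,0]

Answer: -12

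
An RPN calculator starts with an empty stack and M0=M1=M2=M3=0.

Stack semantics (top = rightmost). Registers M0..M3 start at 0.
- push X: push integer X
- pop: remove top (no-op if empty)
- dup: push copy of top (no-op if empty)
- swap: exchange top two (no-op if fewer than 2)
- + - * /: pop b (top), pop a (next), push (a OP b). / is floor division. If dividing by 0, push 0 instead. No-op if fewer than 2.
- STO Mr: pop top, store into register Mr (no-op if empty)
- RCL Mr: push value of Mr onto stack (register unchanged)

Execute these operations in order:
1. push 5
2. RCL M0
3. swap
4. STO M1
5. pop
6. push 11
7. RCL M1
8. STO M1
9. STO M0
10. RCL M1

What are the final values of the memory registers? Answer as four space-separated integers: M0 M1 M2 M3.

After op 1 (push 5): stack=[5] mem=[0,0,0,0]
After op 2 (RCL M0): stack=[5,0] mem=[0,0,0,0]
After op 3 (swap): stack=[0,5] mem=[0,0,0,0]
After op 4 (STO M1): stack=[0] mem=[0,5,0,0]
After op 5 (pop): stack=[empty] mem=[0,5,0,0]
After op 6 (push 11): stack=[11] mem=[0,5,0,0]
After op 7 (RCL M1): stack=[11,5] mem=[0,5,0,0]
After op 8 (STO M1): stack=[11] mem=[0,5,0,0]
After op 9 (STO M0): stack=[empty] mem=[11,5,0,0]
After op 10 (RCL M1): stack=[5] mem=[11,5,0,0]

Answer: 11 5 0 0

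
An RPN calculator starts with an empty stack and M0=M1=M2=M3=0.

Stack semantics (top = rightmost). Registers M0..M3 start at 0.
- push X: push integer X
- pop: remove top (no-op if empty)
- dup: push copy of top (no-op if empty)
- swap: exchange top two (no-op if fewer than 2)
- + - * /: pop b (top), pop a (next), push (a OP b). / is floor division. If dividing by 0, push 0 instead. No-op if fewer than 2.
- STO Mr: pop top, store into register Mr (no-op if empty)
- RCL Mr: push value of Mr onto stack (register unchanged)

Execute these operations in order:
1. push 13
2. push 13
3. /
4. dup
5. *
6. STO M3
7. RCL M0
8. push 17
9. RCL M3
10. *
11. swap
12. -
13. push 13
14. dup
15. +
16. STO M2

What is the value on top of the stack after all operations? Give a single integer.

After op 1 (push 13): stack=[13] mem=[0,0,0,0]
After op 2 (push 13): stack=[13,13] mem=[0,0,0,0]
After op 3 (/): stack=[1] mem=[0,0,0,0]
After op 4 (dup): stack=[1,1] mem=[0,0,0,0]
After op 5 (*): stack=[1] mem=[0,0,0,0]
After op 6 (STO M3): stack=[empty] mem=[0,0,0,1]
After op 7 (RCL M0): stack=[0] mem=[0,0,0,1]
After op 8 (push 17): stack=[0,17] mem=[0,0,0,1]
After op 9 (RCL M3): stack=[0,17,1] mem=[0,0,0,1]
After op 10 (*): stack=[0,17] mem=[0,0,0,1]
After op 11 (swap): stack=[17,0] mem=[0,0,0,1]
After op 12 (-): stack=[17] mem=[0,0,0,1]
After op 13 (push 13): stack=[17,13] mem=[0,0,0,1]
After op 14 (dup): stack=[17,13,13] mem=[0,0,0,1]
After op 15 (+): stack=[17,26] mem=[0,0,0,1]
After op 16 (STO M2): stack=[17] mem=[0,0,26,1]

Answer: 17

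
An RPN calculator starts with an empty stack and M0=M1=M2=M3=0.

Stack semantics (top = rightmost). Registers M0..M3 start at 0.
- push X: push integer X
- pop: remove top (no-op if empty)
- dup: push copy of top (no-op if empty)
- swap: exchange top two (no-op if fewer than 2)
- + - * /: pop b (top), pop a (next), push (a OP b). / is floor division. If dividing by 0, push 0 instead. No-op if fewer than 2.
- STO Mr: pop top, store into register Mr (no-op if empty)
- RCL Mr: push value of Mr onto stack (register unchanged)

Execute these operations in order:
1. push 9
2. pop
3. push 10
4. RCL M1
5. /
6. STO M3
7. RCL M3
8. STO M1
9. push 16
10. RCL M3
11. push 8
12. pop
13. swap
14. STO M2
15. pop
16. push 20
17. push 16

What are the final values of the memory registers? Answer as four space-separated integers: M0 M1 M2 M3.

Answer: 0 0 16 0

Derivation:
After op 1 (push 9): stack=[9] mem=[0,0,0,0]
After op 2 (pop): stack=[empty] mem=[0,0,0,0]
After op 3 (push 10): stack=[10] mem=[0,0,0,0]
After op 4 (RCL M1): stack=[10,0] mem=[0,0,0,0]
After op 5 (/): stack=[0] mem=[0,0,0,0]
After op 6 (STO M3): stack=[empty] mem=[0,0,0,0]
After op 7 (RCL M3): stack=[0] mem=[0,0,0,0]
After op 8 (STO M1): stack=[empty] mem=[0,0,0,0]
After op 9 (push 16): stack=[16] mem=[0,0,0,0]
After op 10 (RCL M3): stack=[16,0] mem=[0,0,0,0]
After op 11 (push 8): stack=[16,0,8] mem=[0,0,0,0]
After op 12 (pop): stack=[16,0] mem=[0,0,0,0]
After op 13 (swap): stack=[0,16] mem=[0,0,0,0]
After op 14 (STO M2): stack=[0] mem=[0,0,16,0]
After op 15 (pop): stack=[empty] mem=[0,0,16,0]
After op 16 (push 20): stack=[20] mem=[0,0,16,0]
After op 17 (push 16): stack=[20,16] mem=[0,0,16,0]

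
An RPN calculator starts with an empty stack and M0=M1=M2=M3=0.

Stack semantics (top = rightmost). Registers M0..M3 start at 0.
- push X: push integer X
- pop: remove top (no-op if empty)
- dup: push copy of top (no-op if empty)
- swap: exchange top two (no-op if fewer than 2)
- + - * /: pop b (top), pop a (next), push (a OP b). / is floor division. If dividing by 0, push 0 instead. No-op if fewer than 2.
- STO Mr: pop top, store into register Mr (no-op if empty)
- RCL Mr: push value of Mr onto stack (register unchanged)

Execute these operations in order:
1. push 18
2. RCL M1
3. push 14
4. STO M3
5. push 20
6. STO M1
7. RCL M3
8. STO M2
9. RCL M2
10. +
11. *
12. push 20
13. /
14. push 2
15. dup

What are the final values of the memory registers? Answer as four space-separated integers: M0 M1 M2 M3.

After op 1 (push 18): stack=[18] mem=[0,0,0,0]
After op 2 (RCL M1): stack=[18,0] mem=[0,0,0,0]
After op 3 (push 14): stack=[18,0,14] mem=[0,0,0,0]
After op 4 (STO M3): stack=[18,0] mem=[0,0,0,14]
After op 5 (push 20): stack=[18,0,20] mem=[0,0,0,14]
After op 6 (STO M1): stack=[18,0] mem=[0,20,0,14]
After op 7 (RCL M3): stack=[18,0,14] mem=[0,20,0,14]
After op 8 (STO M2): stack=[18,0] mem=[0,20,14,14]
After op 9 (RCL M2): stack=[18,0,14] mem=[0,20,14,14]
After op 10 (+): stack=[18,14] mem=[0,20,14,14]
After op 11 (*): stack=[252] mem=[0,20,14,14]
After op 12 (push 20): stack=[252,20] mem=[0,20,14,14]
After op 13 (/): stack=[12] mem=[0,20,14,14]
After op 14 (push 2): stack=[12,2] mem=[0,20,14,14]
After op 15 (dup): stack=[12,2,2] mem=[0,20,14,14]

Answer: 0 20 14 14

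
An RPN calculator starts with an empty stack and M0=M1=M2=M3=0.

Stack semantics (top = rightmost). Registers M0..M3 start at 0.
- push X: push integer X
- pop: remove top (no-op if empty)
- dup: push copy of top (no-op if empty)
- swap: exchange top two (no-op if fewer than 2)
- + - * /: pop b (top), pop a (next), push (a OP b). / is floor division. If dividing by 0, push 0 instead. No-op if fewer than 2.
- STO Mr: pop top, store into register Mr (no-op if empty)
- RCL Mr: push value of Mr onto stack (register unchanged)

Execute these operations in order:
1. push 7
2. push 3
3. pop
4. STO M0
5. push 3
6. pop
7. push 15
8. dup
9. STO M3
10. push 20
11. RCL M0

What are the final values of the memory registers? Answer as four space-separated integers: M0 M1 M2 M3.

After op 1 (push 7): stack=[7] mem=[0,0,0,0]
After op 2 (push 3): stack=[7,3] mem=[0,0,0,0]
After op 3 (pop): stack=[7] mem=[0,0,0,0]
After op 4 (STO M0): stack=[empty] mem=[7,0,0,0]
After op 5 (push 3): stack=[3] mem=[7,0,0,0]
After op 6 (pop): stack=[empty] mem=[7,0,0,0]
After op 7 (push 15): stack=[15] mem=[7,0,0,0]
After op 8 (dup): stack=[15,15] mem=[7,0,0,0]
After op 9 (STO M3): stack=[15] mem=[7,0,0,15]
After op 10 (push 20): stack=[15,20] mem=[7,0,0,15]
After op 11 (RCL M0): stack=[15,20,7] mem=[7,0,0,15]

Answer: 7 0 0 15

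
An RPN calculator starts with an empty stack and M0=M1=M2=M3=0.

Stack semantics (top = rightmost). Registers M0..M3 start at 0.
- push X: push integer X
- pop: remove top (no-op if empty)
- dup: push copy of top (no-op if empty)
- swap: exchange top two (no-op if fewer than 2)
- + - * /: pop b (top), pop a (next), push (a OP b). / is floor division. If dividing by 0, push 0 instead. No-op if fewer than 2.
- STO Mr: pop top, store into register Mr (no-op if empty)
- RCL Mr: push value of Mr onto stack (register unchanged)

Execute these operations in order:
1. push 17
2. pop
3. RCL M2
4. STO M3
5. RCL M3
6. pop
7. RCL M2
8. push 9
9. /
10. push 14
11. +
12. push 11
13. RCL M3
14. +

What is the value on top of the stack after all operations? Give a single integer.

After op 1 (push 17): stack=[17] mem=[0,0,0,0]
After op 2 (pop): stack=[empty] mem=[0,0,0,0]
After op 3 (RCL M2): stack=[0] mem=[0,0,0,0]
After op 4 (STO M3): stack=[empty] mem=[0,0,0,0]
After op 5 (RCL M3): stack=[0] mem=[0,0,0,0]
After op 6 (pop): stack=[empty] mem=[0,0,0,0]
After op 7 (RCL M2): stack=[0] mem=[0,0,0,0]
After op 8 (push 9): stack=[0,9] mem=[0,0,0,0]
After op 9 (/): stack=[0] mem=[0,0,0,0]
After op 10 (push 14): stack=[0,14] mem=[0,0,0,0]
After op 11 (+): stack=[14] mem=[0,0,0,0]
After op 12 (push 11): stack=[14,11] mem=[0,0,0,0]
After op 13 (RCL M3): stack=[14,11,0] mem=[0,0,0,0]
After op 14 (+): stack=[14,11] mem=[0,0,0,0]

Answer: 11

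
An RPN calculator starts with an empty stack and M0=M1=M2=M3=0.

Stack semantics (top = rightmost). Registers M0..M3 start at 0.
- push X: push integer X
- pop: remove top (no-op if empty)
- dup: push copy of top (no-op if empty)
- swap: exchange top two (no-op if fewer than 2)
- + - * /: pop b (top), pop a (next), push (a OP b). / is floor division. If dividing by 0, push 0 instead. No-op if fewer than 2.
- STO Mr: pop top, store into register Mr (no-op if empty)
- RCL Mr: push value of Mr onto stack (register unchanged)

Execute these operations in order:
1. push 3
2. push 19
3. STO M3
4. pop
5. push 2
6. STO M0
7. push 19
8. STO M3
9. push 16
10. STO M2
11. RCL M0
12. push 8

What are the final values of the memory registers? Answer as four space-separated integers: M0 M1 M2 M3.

Answer: 2 0 16 19

Derivation:
After op 1 (push 3): stack=[3] mem=[0,0,0,0]
After op 2 (push 19): stack=[3,19] mem=[0,0,0,0]
After op 3 (STO M3): stack=[3] mem=[0,0,0,19]
After op 4 (pop): stack=[empty] mem=[0,0,0,19]
After op 5 (push 2): stack=[2] mem=[0,0,0,19]
After op 6 (STO M0): stack=[empty] mem=[2,0,0,19]
After op 7 (push 19): stack=[19] mem=[2,0,0,19]
After op 8 (STO M3): stack=[empty] mem=[2,0,0,19]
After op 9 (push 16): stack=[16] mem=[2,0,0,19]
After op 10 (STO M2): stack=[empty] mem=[2,0,16,19]
After op 11 (RCL M0): stack=[2] mem=[2,0,16,19]
After op 12 (push 8): stack=[2,8] mem=[2,0,16,19]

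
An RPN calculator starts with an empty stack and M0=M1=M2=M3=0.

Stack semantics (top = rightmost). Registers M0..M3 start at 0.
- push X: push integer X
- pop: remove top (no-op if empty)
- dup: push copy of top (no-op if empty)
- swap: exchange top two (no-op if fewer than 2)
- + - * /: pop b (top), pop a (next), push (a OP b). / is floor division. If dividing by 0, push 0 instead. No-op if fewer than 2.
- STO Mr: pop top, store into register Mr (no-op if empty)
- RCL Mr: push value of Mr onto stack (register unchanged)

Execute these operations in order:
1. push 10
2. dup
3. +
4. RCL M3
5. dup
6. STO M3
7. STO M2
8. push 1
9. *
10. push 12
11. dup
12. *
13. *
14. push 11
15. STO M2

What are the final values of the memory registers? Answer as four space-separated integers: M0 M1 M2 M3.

Answer: 0 0 11 0

Derivation:
After op 1 (push 10): stack=[10] mem=[0,0,0,0]
After op 2 (dup): stack=[10,10] mem=[0,0,0,0]
After op 3 (+): stack=[20] mem=[0,0,0,0]
After op 4 (RCL M3): stack=[20,0] mem=[0,0,0,0]
After op 5 (dup): stack=[20,0,0] mem=[0,0,0,0]
After op 6 (STO M3): stack=[20,0] mem=[0,0,0,0]
After op 7 (STO M2): stack=[20] mem=[0,0,0,0]
After op 8 (push 1): stack=[20,1] mem=[0,0,0,0]
After op 9 (*): stack=[20] mem=[0,0,0,0]
After op 10 (push 12): stack=[20,12] mem=[0,0,0,0]
After op 11 (dup): stack=[20,12,12] mem=[0,0,0,0]
After op 12 (*): stack=[20,144] mem=[0,0,0,0]
After op 13 (*): stack=[2880] mem=[0,0,0,0]
After op 14 (push 11): stack=[2880,11] mem=[0,0,0,0]
After op 15 (STO M2): stack=[2880] mem=[0,0,11,0]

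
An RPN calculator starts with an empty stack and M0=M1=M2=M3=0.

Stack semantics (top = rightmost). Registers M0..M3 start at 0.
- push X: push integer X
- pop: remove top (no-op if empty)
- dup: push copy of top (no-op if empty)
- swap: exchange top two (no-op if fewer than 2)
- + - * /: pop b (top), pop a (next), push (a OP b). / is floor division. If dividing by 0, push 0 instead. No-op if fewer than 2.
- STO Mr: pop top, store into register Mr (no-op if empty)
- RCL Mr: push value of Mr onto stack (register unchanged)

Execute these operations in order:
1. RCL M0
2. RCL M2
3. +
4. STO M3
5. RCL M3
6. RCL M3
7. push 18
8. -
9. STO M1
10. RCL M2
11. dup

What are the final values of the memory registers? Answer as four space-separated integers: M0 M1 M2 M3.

After op 1 (RCL M0): stack=[0] mem=[0,0,0,0]
After op 2 (RCL M2): stack=[0,0] mem=[0,0,0,0]
After op 3 (+): stack=[0] mem=[0,0,0,0]
After op 4 (STO M3): stack=[empty] mem=[0,0,0,0]
After op 5 (RCL M3): stack=[0] mem=[0,0,0,0]
After op 6 (RCL M3): stack=[0,0] mem=[0,0,0,0]
After op 7 (push 18): stack=[0,0,18] mem=[0,0,0,0]
After op 8 (-): stack=[0,-18] mem=[0,0,0,0]
After op 9 (STO M1): stack=[0] mem=[0,-18,0,0]
After op 10 (RCL M2): stack=[0,0] mem=[0,-18,0,0]
After op 11 (dup): stack=[0,0,0] mem=[0,-18,0,0]

Answer: 0 -18 0 0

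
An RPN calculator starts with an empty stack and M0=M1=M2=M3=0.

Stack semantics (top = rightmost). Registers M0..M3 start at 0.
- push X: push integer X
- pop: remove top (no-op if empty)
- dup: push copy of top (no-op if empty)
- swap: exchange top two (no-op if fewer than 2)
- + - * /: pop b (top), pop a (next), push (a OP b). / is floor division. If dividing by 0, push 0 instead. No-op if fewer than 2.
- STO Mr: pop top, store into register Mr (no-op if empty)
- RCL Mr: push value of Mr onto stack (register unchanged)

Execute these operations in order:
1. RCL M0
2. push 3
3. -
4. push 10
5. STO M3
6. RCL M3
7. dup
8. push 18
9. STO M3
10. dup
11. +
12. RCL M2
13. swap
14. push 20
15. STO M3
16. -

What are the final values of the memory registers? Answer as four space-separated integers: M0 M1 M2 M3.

Answer: 0 0 0 20

Derivation:
After op 1 (RCL M0): stack=[0] mem=[0,0,0,0]
After op 2 (push 3): stack=[0,3] mem=[0,0,0,0]
After op 3 (-): stack=[-3] mem=[0,0,0,0]
After op 4 (push 10): stack=[-3,10] mem=[0,0,0,0]
After op 5 (STO M3): stack=[-3] mem=[0,0,0,10]
After op 6 (RCL M3): stack=[-3,10] mem=[0,0,0,10]
After op 7 (dup): stack=[-3,10,10] mem=[0,0,0,10]
After op 8 (push 18): stack=[-3,10,10,18] mem=[0,0,0,10]
After op 9 (STO M3): stack=[-3,10,10] mem=[0,0,0,18]
After op 10 (dup): stack=[-3,10,10,10] mem=[0,0,0,18]
After op 11 (+): stack=[-3,10,20] mem=[0,0,0,18]
After op 12 (RCL M2): stack=[-3,10,20,0] mem=[0,0,0,18]
After op 13 (swap): stack=[-3,10,0,20] mem=[0,0,0,18]
After op 14 (push 20): stack=[-3,10,0,20,20] mem=[0,0,0,18]
After op 15 (STO M3): stack=[-3,10,0,20] mem=[0,0,0,20]
After op 16 (-): stack=[-3,10,-20] mem=[0,0,0,20]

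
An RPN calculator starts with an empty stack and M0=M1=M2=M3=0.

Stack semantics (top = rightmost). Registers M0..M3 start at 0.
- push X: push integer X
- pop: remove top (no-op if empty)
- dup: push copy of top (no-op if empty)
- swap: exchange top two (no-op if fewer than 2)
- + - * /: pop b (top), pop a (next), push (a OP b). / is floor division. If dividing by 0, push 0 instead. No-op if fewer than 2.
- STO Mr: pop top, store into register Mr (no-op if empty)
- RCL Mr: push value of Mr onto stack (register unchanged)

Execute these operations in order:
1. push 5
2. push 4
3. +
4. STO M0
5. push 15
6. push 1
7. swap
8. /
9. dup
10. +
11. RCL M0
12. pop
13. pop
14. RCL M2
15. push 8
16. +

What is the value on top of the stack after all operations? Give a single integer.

Answer: 8

Derivation:
After op 1 (push 5): stack=[5] mem=[0,0,0,0]
After op 2 (push 4): stack=[5,4] mem=[0,0,0,0]
After op 3 (+): stack=[9] mem=[0,0,0,0]
After op 4 (STO M0): stack=[empty] mem=[9,0,0,0]
After op 5 (push 15): stack=[15] mem=[9,0,0,0]
After op 6 (push 1): stack=[15,1] mem=[9,0,0,0]
After op 7 (swap): stack=[1,15] mem=[9,0,0,0]
After op 8 (/): stack=[0] mem=[9,0,0,0]
After op 9 (dup): stack=[0,0] mem=[9,0,0,0]
After op 10 (+): stack=[0] mem=[9,0,0,0]
After op 11 (RCL M0): stack=[0,9] mem=[9,0,0,0]
After op 12 (pop): stack=[0] mem=[9,0,0,0]
After op 13 (pop): stack=[empty] mem=[9,0,0,0]
After op 14 (RCL M2): stack=[0] mem=[9,0,0,0]
After op 15 (push 8): stack=[0,8] mem=[9,0,0,0]
After op 16 (+): stack=[8] mem=[9,0,0,0]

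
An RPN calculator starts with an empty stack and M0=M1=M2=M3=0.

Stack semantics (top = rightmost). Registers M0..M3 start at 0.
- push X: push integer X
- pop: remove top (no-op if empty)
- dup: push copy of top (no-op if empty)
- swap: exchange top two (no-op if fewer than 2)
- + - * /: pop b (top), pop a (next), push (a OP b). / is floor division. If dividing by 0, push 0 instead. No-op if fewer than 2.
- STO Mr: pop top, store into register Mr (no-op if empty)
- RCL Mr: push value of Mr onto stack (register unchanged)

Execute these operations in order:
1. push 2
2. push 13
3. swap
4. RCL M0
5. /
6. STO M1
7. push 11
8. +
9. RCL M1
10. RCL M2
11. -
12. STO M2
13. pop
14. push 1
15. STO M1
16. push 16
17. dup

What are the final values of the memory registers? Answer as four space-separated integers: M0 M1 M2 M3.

After op 1 (push 2): stack=[2] mem=[0,0,0,0]
After op 2 (push 13): stack=[2,13] mem=[0,0,0,0]
After op 3 (swap): stack=[13,2] mem=[0,0,0,0]
After op 4 (RCL M0): stack=[13,2,0] mem=[0,0,0,0]
After op 5 (/): stack=[13,0] mem=[0,0,0,0]
After op 6 (STO M1): stack=[13] mem=[0,0,0,0]
After op 7 (push 11): stack=[13,11] mem=[0,0,0,0]
After op 8 (+): stack=[24] mem=[0,0,0,0]
After op 9 (RCL M1): stack=[24,0] mem=[0,0,0,0]
After op 10 (RCL M2): stack=[24,0,0] mem=[0,0,0,0]
After op 11 (-): stack=[24,0] mem=[0,0,0,0]
After op 12 (STO M2): stack=[24] mem=[0,0,0,0]
After op 13 (pop): stack=[empty] mem=[0,0,0,0]
After op 14 (push 1): stack=[1] mem=[0,0,0,0]
After op 15 (STO M1): stack=[empty] mem=[0,1,0,0]
After op 16 (push 16): stack=[16] mem=[0,1,0,0]
After op 17 (dup): stack=[16,16] mem=[0,1,0,0]

Answer: 0 1 0 0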